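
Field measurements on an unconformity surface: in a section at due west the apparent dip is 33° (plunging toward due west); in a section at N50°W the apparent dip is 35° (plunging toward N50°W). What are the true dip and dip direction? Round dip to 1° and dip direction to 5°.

true dip 36°, dip direction 295°

The two traces are lines in the plane: v₁ = (sin 270°·cos 33°, cos 270°·cos 33°, −sin 33°), v₂ = (sin 310°·cos 35°, cos 310°·cos 35°, −sin 35°).
The plane normal is n = v₁ × v₂ ∝ (-0.287, 0.139, 0.442).
tan δ = √(n_x²+n_y²)/n_z = 0.319/0.442, so δ = 35.8°.
The horizontal component of n points toward azimuth atan2(n_x, n_y) = 296°, the dip direction.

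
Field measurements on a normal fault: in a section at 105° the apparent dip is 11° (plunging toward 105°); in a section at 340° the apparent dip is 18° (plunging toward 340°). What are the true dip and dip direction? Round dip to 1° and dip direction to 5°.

true dip 30°, dip direction 035°

Each apparent-dip line lies in the plane. As unit vectors (x east, y north, z up), v₁ plunges 11°→105° and v₂ plunges 18°→340°.
Cross product v₁ × v₂ gives the pole to the plane: n ∝ (0.249, 0.355, 0.765).
tan δ = √(n_x²+n_y²)/n_z = 0.434/0.765, so δ = 29.6°.
Dip direction = azimuth of (n_x, n_y) = atan2(0.249, 0.355) = 35°.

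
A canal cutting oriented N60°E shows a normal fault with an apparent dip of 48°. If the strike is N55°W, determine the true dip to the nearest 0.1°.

50.8°

The section is 65° from the strike.
tan δ = tan α / sin β = tan 48° / sin 65° = 1.1106 / 0.9063 = 1.2254
δ = arctan(1.2254) = 50.78°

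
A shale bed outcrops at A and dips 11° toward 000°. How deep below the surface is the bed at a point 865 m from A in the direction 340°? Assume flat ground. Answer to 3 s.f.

158 m

The hole lies 20° from the dip direction, so the down-dip offset is 865 × cos 20° = 812.83 m.
Depth = down-dip offset × tan(dip) = 812.83 × tan 11° = 812.83 × 0.1944
Depth = 158.00 m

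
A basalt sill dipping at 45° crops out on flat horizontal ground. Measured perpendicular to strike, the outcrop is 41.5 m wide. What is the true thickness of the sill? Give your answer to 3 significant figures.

True thickness t = w · sin(dip) = 41.5 × sin 45°
t = 41.5 × 0.7071 = 29.345 m

29.3 m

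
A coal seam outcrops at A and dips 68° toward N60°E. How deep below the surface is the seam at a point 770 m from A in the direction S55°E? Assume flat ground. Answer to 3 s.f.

805 m

The hole lies 65° from the dip direction, so the down-dip offset is 770 × cos 65° = 325.42 m.
Depth = down-dip offset × tan(dip) = 325.42 × tan 68° = 325.42 × 2.4751
Depth = 805.43 m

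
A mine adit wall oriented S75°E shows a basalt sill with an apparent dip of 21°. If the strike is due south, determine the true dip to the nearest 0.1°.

21.7°

β = acute angle between strike due south and section S75°E = 75°.
tan(true dip) = tan 21° / sin 75° = 0.3974
true dip = arctan 0.3974 = 21.67°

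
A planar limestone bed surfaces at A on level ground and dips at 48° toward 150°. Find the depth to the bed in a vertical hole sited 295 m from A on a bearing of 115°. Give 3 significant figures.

The hole lies 35° from the dip direction, so the down-dip offset is 295 × cos 35° = 241.65 m.
Depth = down-dip offset × tan(dip) = 241.65 × tan 48° = 241.65 × 1.1106
Depth = 268.38 m

268 m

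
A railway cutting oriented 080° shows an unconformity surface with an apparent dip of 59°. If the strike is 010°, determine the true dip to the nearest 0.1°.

The section is 70° from the strike.
tan δ = tan α / sin β = tan 59° / sin 70° = 1.6643 / 0.9397 = 1.7711
true dip = arctan 1.7711 = 60.55°

60.5°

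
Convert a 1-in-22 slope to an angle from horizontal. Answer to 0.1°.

tan θ = 1/22 = 0.0455
θ = arctan(0.0455) = 2.60°

2.6°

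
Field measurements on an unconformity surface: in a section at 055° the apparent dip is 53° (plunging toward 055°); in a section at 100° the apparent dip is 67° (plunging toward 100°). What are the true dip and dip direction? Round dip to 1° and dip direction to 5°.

The two traces are lines in the plane: v₁ = (sin 55°·cos 53°, cos 55°·cos 53°, −sin 53°), v₂ = (sin 100°·cos 67°, cos 100°·cos 67°, −sin 67°).
Cross product v₁ × v₂ gives the pole to the plane: n ∝ (0.372, -0.146, 0.166).
Dip δ = arctan(|n_h|/n_z) = arctan(0.400/0.166) = 67.4°.
Dip direction = azimuth of (n_x, n_y) = atan2(0.372, -0.146) = 111°.

true dip 67°, dip direction 110°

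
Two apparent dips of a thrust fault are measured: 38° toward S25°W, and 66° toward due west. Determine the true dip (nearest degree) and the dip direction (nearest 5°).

Represent each trace as a vector plunging at its apparent dip toward its trend (east-north-up frame): v₁ = (-0.333, -0.714, -0.616), v₂ = (-0.407, -0.000, -0.914).
n = v₁ × v₂ = (-0.652, 0.054, 0.290) (taken with n_z > 0).
True dip = arccos(n_z / |n|) = arccos(0.4056) = 66.1°.
Dip direction = atan2(-0.652, 0.054) = 275° (azimuth of n's horizontal projection).

true dip 66°, dip direction 275°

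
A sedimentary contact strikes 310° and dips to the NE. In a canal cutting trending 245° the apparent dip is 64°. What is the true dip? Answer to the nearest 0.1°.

66.2°

β = acute angle between strike 310° and section 245° = 65°.
tan δ = tan α / sin β = tan 64° / sin 65° = 2.0503 / 0.9063 = 2.2623
true dip = arctan 2.2623 = 66.15°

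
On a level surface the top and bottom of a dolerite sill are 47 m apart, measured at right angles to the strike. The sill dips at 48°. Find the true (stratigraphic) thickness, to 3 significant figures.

True thickness t = w · sin(dip) = 47 × sin 48°
t = 47 × 0.7431 = 34.928 m

34.9 m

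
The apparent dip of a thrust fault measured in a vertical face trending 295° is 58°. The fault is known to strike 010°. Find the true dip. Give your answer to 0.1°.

58.9°

The section is 75° from the strike.
tan(true dip) = tan 58° / sin 75° = 1.6568
true dip = arctan 1.6568 = 58.89°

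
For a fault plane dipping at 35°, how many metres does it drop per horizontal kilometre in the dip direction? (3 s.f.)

drop per km = 1000 × tan 35° = 1000 × 0.7002

700 m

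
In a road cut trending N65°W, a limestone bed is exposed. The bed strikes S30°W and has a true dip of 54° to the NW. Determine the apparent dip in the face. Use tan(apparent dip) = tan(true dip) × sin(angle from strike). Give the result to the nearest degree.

54°

The strike is S30°W and the section trends N65°W; the acute angle between them is β = 85°.
tan α = tan 54° × sin 85° = 1.3764 × 0.9962 = 1.3711
apparent dip = arctan 1.3711 = 53.90°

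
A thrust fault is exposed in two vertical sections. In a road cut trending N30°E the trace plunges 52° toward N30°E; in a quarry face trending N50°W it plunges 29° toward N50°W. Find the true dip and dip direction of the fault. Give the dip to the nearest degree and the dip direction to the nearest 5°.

true dip 53°, dip direction 015°

Represent each trace as a vector plunging at its apparent dip toward its trend (east-north-up frame): v₁ = (0.308, 0.533, -0.788), v₂ = (-0.670, 0.562, -0.485).
The plane normal is n = v₁ × v₂ ∝ (0.185, 0.677, 0.530).
True dip = arccos(n_z / |n|) = arccos(0.6028) = 52.9°.
Dip direction = azimuth of (n_x, n_y) = atan2(0.185, 0.677) = 15°.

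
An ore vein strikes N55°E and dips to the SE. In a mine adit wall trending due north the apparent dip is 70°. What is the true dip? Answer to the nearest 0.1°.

The section is 55° from the strike.
tan(true dip) = tan 70° / sin 55° = 3.3541
true dip = arctan 3.3541 = 73.40°

73.4°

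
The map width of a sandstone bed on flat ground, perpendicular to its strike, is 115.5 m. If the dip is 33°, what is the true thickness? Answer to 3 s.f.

True thickness t = w · sin(dip) = 115.5 × sin 33°
t = 115.5 × 0.5446 = 62.906 m

62.9 m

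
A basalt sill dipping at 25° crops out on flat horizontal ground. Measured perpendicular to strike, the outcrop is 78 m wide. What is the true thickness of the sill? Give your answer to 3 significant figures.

33.0 m

True thickness t = w · sin(dip) = 78 × sin 25°
t = 78 × 0.4226 = 32.964 m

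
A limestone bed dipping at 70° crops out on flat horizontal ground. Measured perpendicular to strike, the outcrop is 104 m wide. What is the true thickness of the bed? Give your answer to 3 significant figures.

97.7 m

True thickness t = w · sin(dip) = 104 × sin 70°
t = 104 × 0.9397 = 97.728 m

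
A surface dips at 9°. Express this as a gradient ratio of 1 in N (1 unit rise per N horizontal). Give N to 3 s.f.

1 in 6.31

1 : N means tan θ = 1/N, so N = 1/tan 9° = 1/0.1584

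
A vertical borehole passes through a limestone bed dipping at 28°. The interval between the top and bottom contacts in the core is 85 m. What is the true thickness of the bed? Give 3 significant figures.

75.1 m

True thickness t = h · cos(dip) = 85 × cos 28°
t = 85 × 0.8829 = 75.051 m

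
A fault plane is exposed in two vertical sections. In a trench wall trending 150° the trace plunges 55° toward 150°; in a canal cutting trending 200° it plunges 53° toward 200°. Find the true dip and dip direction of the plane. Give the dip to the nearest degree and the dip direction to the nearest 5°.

Represent each trace as a vector plunging at its apparent dip toward its trend (east-north-up frame): v₁ = (0.287, -0.497, -0.819), v₂ = (-0.206, -0.566, -0.799).
n = v₁ × v₂ = (0.067, -0.398, 0.264) (taken with n_z > 0).
True dip = arccos(n_z / |n|) = arccos(0.5484) = 56.7°.
Dip direction = azimuth of (n_x, n_y) = atan2(0.067, -0.398) = 171°.

true dip 57°, dip direction 170°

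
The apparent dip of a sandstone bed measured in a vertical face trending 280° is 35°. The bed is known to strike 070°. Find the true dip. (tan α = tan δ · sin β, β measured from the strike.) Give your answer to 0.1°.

β = acute angle between strike 070° and section 280° = 30°.
tan(true dip) = tan 35° / sin 30° = 1.4004
true dip = arctan 1.4004 = 54.47°

54.5°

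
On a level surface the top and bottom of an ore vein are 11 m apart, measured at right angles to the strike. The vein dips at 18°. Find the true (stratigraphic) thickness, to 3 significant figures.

3.40 m

True thickness t = w · sin(dip) = 11 × sin 18°
t = 11 × 0.3090 = 3.399 m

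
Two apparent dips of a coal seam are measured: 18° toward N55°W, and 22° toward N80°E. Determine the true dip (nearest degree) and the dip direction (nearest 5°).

true dip 44°, dip direction 015°

Each apparent-dip line lies in the plane. As unit vectors (x east, y north, z up), v₁ plunges 18°→N55°W and v₂ plunges 22°→N80°E.
n = v₁ × v₂ = (0.155, 0.574, 0.624) (taken with n_z > 0).
Dip δ = arctan(|n_h|/n_z) = arctan(0.594/0.624) = 43.6°.
Dip direction = atan2(0.155, 0.574) = 15° (azimuth of n's horizontal projection).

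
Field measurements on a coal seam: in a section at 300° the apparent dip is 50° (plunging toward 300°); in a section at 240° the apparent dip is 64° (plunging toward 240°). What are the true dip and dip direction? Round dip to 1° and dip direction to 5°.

Represent each trace as a vector plunging at its apparent dip toward its trend (east-north-up frame): v₁ = (-0.557, 0.321, -0.766), v₂ = (-0.380, -0.219, -0.899).
n = v₁ × v₂ = (-0.457, -0.210, 0.244) (taken with n_z > 0).
tan δ = √(n_x²+n_y²)/n_z = 0.503/0.244, so δ = 64.1°.
The horizontal component of n points toward azimuth atan2(n_x, n_y) = 245°, the dip direction.

true dip 64°, dip direction 245°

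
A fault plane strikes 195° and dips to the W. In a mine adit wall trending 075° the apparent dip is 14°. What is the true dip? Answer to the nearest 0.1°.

16.1°

The section is 60° from the strike.
tan(true dip) = tan 14° / sin 60° = 0.2879
true dip = arctan 0.2879 = 16.06°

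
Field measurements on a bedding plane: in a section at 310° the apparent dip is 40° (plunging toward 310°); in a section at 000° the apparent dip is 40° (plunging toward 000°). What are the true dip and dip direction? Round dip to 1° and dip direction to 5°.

Each apparent-dip line lies in the plane. As unit vectors (x east, y north, z up), v₁ plunges 40°→310° and v₂ plunges 40°→000°.
Cross product v₁ × v₂ gives the pole to the plane: n ∝ (-0.176, 0.377, 0.450).
tan δ = √(n_x²+n_y²)/n_z = 0.416/0.450, so δ = 42.8°.
Dip direction = atan2(-0.176, 0.377) = 335° (azimuth of n's horizontal projection).

true dip 43°, dip direction 335°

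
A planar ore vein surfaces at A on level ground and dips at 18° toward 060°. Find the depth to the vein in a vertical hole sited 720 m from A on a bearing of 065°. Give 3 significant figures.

233 m

The hole lies 5° from the dip direction, so the down-dip offset is 720 × cos 5° = 717.26 m.
Depth = down-dip offset × tan(dip) = 717.26 × tan 18° = 717.26 × 0.3249
Depth = 233.05 m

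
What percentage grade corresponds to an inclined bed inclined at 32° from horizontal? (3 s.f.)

grade % = 100 × tan 32° = 100 × 0.6249

62.5%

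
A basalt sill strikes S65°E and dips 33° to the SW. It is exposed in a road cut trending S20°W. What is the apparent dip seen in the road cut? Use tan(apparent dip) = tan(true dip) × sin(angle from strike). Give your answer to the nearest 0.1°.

32.9°

The section lies 85° from the strike.
tan α = tan 33° × sin 85° = 0.6494 × 0.9962 = 0.6469
apparent dip = arctan 0.6469 = 32.90°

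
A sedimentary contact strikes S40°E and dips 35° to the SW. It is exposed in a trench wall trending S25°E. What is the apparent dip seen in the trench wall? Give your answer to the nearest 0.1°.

Angle between strike (S40°E) and section (S25°E): β = 15°.
tan α = tan 35° × sin 15° = 0.7002 × 0.2588 = 0.1812
α = arctan(0.1812) = 10.27°

10.3°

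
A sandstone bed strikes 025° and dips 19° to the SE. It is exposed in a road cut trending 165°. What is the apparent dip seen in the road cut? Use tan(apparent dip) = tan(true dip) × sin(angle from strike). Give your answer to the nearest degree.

The strike is 025° and the section trends 165°; the acute angle between them is β = 40°.
tan α = tan 19° × sin 40° = 0.3443 × 0.6428 = 0.2213
α = arctan(0.2213) = 12.48°

12°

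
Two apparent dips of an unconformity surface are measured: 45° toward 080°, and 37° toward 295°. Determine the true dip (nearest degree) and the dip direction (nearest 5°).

true dip 71°, dip direction 010°

Each apparent-dip line lies in the plane. As unit vectors (x east, y north, z up), v₁ plunges 45°→080° and v₂ plunges 37°→295°.
The plane normal is n = v₁ × v₂ ∝ (0.165, 0.931, 0.324).
True dip = arccos(n_z / |n|) = arccos(0.3241) = 71.1°.
Dip direction = azimuth of (n_x, n_y) = atan2(0.165, 0.931) = 10°.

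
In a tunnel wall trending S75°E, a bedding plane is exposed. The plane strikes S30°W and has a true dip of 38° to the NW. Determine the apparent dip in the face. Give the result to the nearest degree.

The strike is S30°W and the section trends S75°E; the acute angle between them is β = 75°.
tan α = tan 38° × sin 75° = 0.7813 × 0.9659 = 0.7547
apparent dip = arctan 0.7547 = 37.04°

37°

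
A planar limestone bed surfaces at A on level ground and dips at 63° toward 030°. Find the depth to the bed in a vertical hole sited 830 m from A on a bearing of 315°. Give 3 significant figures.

422 m

The hole lies 75° from the dip direction, so the down-dip offset is 830 × cos 75° = 214.82 m.
Depth = down-dip offset × tan(dip) = 214.82 × tan 63° = 214.82 × 1.9626
Depth = 421.61 m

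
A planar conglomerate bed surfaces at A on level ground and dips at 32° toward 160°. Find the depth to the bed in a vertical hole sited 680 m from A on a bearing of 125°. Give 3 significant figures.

348 m

The hole lies 35° from the dip direction, so the down-dip offset is 680 × cos 35° = 557.02 m.
Depth = down-dip offset × tan(dip) = 557.02 × tan 32° = 557.02 × 0.6249
Depth = 348.07 m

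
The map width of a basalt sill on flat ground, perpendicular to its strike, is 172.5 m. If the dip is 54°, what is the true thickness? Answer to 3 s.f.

True thickness t = w · sin(dip) = 172.5 × sin 54°
t = 172.5 × 0.8090 = 139.555 m

140 m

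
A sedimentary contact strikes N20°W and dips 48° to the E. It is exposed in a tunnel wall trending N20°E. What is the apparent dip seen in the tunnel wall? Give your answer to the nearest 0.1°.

Angle between strike (N20°W) and section (N20°E): β = 40°.
tan α = tan 48° × sin 40° = 1.1106 × 0.6428 = 0.7139
α = arctan(0.7139) = 35.52°

35.5°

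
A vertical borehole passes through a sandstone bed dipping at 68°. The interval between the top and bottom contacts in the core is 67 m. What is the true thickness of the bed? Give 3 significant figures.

True thickness t = h · cos(dip) = 67 × cos 68°
t = 67 × 0.3746 = 25.099 m

25.1 m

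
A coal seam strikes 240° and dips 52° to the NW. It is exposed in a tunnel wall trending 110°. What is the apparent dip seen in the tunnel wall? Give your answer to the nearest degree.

44°

The strike is 240° and the section trends 110°; the acute angle between them is β = 50°.
tan α = tan 52° × sin 50° = 1.2799 × 0.7660 = 0.9805
α = arctan(0.9805) = 44.44°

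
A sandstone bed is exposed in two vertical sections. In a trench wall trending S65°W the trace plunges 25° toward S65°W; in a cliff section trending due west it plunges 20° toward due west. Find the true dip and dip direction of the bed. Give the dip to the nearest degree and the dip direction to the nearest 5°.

true dip 26°, dip direction 230°

Represent each trace as a vector plunging at its apparent dip toward its trend (east-north-up frame): v₁ = (-0.821, -0.383, -0.423), v₂ = (-0.940, -0.000, -0.342).
Cross product v₁ × v₂ gives the pole to the plane: n ∝ (-0.131, -0.116, 0.360).
Dip δ = arctan(|n_h|/n_z) = arctan(0.175/0.360) = 25.9°.
Dip direction = azimuth of (n_x, n_y) = atan2(-0.131, -0.116) = 228°.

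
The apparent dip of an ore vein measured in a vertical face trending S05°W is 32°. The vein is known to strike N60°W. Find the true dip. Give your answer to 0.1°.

34.6°

β = acute angle between strike N60°W and section S05°W = 65°.
tan(true dip) = tan 32° / sin 65° = 0.6895
δ = arctan(0.6895) = 34.58°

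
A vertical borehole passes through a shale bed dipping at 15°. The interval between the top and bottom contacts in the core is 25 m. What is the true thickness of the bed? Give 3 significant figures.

True thickness t = h · cos(dip) = 25 × cos 15°
t = 25 × 0.9659 = 24.148 m

24.1 m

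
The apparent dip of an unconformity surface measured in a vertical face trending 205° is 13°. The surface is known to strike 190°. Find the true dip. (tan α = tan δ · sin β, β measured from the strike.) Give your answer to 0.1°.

41.7°

β = acute angle between strike 190° and section 205° = 15°.
tan(true dip) = tan 13° / sin 15° = 0.8920
true dip = arctan 0.8920 = 41.73°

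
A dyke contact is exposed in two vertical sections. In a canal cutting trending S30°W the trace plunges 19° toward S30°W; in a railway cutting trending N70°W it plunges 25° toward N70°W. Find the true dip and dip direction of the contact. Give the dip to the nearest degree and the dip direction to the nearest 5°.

The two traces are lines in the plane: v₁ = (sin 210°·cos 19°, cos 210°·cos 19°, −sin 19°), v₂ = (sin 290°·cos 25°, cos 290°·cos 25°, −sin 25°).
The plane normal is n = v₁ × v₂ ∝ (-0.447, -0.077, 0.844).
True dip = arccos(n_z / |n|) = arccos(0.8808) = 28.3°.
The horizontal component of n points toward azimuth atan2(n_x, n_y) = 260°, the dip direction.

true dip 28°, dip direction 260°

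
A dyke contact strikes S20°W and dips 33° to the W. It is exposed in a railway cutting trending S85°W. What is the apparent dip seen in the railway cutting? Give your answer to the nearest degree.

30°

The strike is S20°W and the section trends S85°W; the acute angle between them is β = 65°.
tan α = tan 33° × sin 65° = 0.6494 × 0.9063 = 0.5886
apparent dip = arctan 0.5886 = 30.48°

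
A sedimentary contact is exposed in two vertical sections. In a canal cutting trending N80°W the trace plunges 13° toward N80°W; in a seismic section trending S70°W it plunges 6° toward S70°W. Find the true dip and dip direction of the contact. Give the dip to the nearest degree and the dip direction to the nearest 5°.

true dip 17°, dip direction 320°

The two traces are lines in the plane: v₁ = (sin 280°·cos 13°, cos 280°·cos 13°, −sin 13°), v₂ = (sin 250°·cos 6°, cos 250°·cos 6°, −sin 6°).
Cross product v₁ × v₂ gives the pole to the plane: n ∝ (-0.094, 0.110, 0.485).
tan δ = √(n_x²+n_y²)/n_z = 0.145/0.485, so δ = 16.6°.
Dip direction = atan2(-0.094, 0.110) = 319° (azimuth of n's horizontal projection).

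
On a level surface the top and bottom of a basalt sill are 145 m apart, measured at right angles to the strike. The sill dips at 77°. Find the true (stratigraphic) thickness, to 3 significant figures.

141 m

True thickness t = w · sin(dip) = 145 × sin 77°
t = 145 × 0.9744 = 141.284 m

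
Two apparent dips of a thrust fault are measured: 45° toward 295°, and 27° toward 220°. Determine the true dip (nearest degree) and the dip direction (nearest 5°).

Represent each trace as a vector plunging at its apparent dip toward its trend (east-north-up frame): v₁ = (-0.641, 0.299, -0.707), v₂ = (-0.573, -0.683, -0.454).
The plane normal is n = v₁ × v₂ ∝ (-0.618, 0.114, 0.609).
Dip δ = arctan(|n_h|/n_z) = arctan(0.629/0.609) = 45.9°.
Dip direction = azimuth of (n_x, n_y) = atan2(-0.618, 0.114) = 280°.

true dip 46°, dip direction 280°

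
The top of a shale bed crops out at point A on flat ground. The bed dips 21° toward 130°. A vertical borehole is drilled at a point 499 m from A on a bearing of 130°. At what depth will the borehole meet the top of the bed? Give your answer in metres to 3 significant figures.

The hole is directly down-dip from the outcrop, so the down-dip offset is 499 m.
Depth = down-dip offset × tan(dip) = 499.00 × tan 21° = 499.00 × 0.3839
Depth = 191.55 m

192 m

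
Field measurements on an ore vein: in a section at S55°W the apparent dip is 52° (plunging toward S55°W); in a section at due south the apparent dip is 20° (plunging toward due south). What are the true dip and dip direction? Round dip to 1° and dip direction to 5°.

The two traces are lines in the plane: v₁ = (sin 235°·cos 52°, cos 235°·cos 52°, −sin 52°), v₂ = (sin 180°·cos 20°, cos 180°·cos 20°, −sin 20°).
Cross product v₁ × v₂ gives the pole to the plane: n ∝ (-0.620, -0.172, 0.474).
tan δ = √(n_x²+n_y²)/n_z = 0.643/0.474, so δ = 53.6°.
The horizontal component of n points toward azimuth atan2(n_x, n_y) = 254°, the dip direction.

true dip 54°, dip direction 255°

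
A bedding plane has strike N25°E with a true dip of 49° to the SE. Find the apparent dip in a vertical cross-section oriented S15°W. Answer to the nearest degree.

Angle between strike (N25°E) and section (S15°W): β = 10°.
tan(apparent dip) = tan 49° · sin 10° = 0.1998
apparent dip = arctan 0.1998 = 11.30°

11°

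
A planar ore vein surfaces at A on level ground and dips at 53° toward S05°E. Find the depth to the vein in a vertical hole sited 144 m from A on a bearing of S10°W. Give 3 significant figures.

The hole lies 15° from the dip direction, so the down-dip offset is 144 × cos 15° = 139.09 m.
Depth = down-dip offset × tan(dip) = 139.09 × tan 53° = 139.09 × 1.3270
Depth = 184.58 m

185 m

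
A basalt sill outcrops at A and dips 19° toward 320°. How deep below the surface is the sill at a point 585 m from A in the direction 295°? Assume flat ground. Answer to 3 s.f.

183 m

The hole lies 25° from the dip direction, so the down-dip offset is 585 × cos 25° = 530.19 m.
Depth = down-dip offset × tan(dip) = 530.19 × tan 19° = 530.19 × 0.3443
Depth = 182.56 m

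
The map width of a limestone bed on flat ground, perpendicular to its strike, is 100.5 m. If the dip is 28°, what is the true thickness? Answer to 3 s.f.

True thickness t = w · sin(dip) = 100.5 × sin 28°
t = 100.5 × 0.4695 = 47.182 m

47.2 m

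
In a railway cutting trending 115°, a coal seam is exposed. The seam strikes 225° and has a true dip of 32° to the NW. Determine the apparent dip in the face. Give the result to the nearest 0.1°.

The strike is 225° and the section trends 115°; the acute angle between them is β = 70°.
tan(apparent dip) = tan 32° · sin 70° = 0.5872
α = arctan(0.5872) = 30.42°

30.4°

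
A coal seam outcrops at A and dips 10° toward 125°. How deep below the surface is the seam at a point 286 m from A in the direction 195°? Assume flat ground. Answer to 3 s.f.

The hole lies 70° from the dip direction, so the down-dip offset is 286 × cos 70° = 97.82 m.
Depth = down-dip offset × tan(dip) = 97.82 × tan 10° = 97.82 × 0.1763
Depth = 17.25 m

17.2 m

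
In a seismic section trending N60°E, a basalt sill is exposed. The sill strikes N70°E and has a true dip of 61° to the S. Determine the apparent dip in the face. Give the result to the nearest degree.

17°

Angle between strike (N70°E) and section (N60°E): β = 10°.
tan(apparent dip) = tan 61° · sin 10° = 0.3133
α = arctan(0.3133) = 17.39°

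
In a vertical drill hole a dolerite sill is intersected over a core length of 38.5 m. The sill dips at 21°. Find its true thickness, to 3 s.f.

35.9 m

True thickness t = h · cos(dip) = 38.5 × cos 21°
t = 38.5 × 0.9336 = 35.943 m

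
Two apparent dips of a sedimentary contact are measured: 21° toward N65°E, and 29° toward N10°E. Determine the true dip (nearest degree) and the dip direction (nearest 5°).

Each apparent-dip line lies in the plane. As unit vectors (x east, y north, z up), v₁ plunges 21°→N65°E and v₂ plunges 29°→N10°E.
Cross product v₁ × v₂ gives the pole to the plane: n ∝ (0.117, 0.356, 0.669).
Dip δ = arctan(|n_h|/n_z) = arctan(0.375/0.669) = 29.3°.
Dip direction = atan2(0.117, 0.356) = 18° (azimuth of n's horizontal projection).

true dip 29°, dip direction 020°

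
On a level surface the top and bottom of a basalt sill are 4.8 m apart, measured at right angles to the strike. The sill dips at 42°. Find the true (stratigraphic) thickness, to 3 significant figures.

3.21 m

True thickness t = w · sin(dip) = 4.8 × sin 42°
t = 4.8 × 0.6691 = 3.212 m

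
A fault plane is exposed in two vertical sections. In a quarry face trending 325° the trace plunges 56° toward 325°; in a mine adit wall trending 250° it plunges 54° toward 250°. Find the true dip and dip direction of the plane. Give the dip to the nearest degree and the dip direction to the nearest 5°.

The two traces are lines in the plane: v₁ = (sin 325°·cos 56°, cos 325°·cos 56°, −sin 56°), v₂ = (sin 250°·cos 54°, cos 250°·cos 54°, −sin 54°).
Cross product v₁ × v₂ gives the pole to the plane: n ∝ (-0.537, 0.198, 0.317).
True dip = arccos(n_z / |n|) = arccos(0.4848) = 61.0°.
Dip direction = atan2(-0.537, 0.198) = 290° (azimuth of n's horizontal projection).

true dip 61°, dip direction 290°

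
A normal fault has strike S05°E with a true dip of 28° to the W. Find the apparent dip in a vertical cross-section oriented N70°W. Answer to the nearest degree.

Angle between strike (S05°E) and section (N70°W): β = 65°.
tan(apparent dip) = tan 28° · sin 65° = 0.4819
apparent dip = arctan 0.4819 = 25.73°

26°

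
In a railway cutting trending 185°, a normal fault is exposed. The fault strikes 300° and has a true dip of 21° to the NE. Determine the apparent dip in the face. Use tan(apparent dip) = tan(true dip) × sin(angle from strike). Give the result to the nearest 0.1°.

19.2°

Angle between strike (300°) and section (185°): β = 65°.
tan α = tan 21° × sin 65° = 0.3839 × 0.9063 = 0.3479
apparent dip = arctan 0.3479 = 19.18°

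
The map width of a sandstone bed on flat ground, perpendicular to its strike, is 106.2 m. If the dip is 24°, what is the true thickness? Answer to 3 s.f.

43.2 m

True thickness t = w · sin(dip) = 106.2 × sin 24°
t = 106.2 × 0.4067 = 43.195 m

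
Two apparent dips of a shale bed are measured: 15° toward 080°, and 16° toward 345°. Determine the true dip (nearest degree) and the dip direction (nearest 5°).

true dip 22°, dip direction 030°

Each apparent-dip line lies in the plane. As unit vectors (x east, y north, z up), v₁ plunges 15°→080° and v₂ plunges 16°→345°.
n = v₁ × v₂ = (0.194, 0.327, 0.925) (taken with n_z > 0).
tan δ = √(n_x²+n_y²)/n_z = 0.380/0.925, so δ = 22.3°.
Dip direction = azimuth of (n_x, n_y) = atan2(0.194, 0.327) = 31°.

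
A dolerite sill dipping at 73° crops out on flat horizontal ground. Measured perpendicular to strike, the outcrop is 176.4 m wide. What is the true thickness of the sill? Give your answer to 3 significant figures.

True thickness t = w · sin(dip) = 176.4 × sin 73°
t = 176.4 × 0.9563 = 168.692 m

169 m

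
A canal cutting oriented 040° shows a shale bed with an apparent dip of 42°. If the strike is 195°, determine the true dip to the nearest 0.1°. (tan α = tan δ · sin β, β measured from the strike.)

The section is 25° from the strike.
tan δ = tan α / sin β = tan 42° / sin 25° = 0.9004 / 0.4226 = 2.1305
true dip = arctan 2.1305 = 64.86°

64.9°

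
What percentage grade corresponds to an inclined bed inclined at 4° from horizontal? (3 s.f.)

6.99%

grade % = 100 × tan 4° = 100 × 0.0699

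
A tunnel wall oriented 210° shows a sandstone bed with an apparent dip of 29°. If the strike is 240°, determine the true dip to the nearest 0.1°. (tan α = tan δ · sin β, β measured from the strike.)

The section is 30° from the strike.
tan(true dip) = tan 29° / sin 30° = 1.1086
true dip = arctan 1.1086 = 47.95°

47.9°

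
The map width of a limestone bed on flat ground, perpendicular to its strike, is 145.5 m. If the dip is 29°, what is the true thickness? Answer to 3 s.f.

True thickness t = w · sin(dip) = 145.5 × sin 29°
t = 145.5 × 0.4848 = 70.540 m

70.5 m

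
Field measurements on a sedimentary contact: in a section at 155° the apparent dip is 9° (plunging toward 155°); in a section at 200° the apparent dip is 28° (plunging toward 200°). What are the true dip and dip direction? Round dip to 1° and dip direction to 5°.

Each apparent-dip line lies in the plane. As unit vectors (x east, y north, z up), v₁ plunges 9°→155° and v₂ plunges 28°→200°.
Cross product v₁ × v₂ gives the pole to the plane: n ∝ (-0.290, -0.243, 0.617).
tan δ = √(n_x²+n_y²)/n_z = 0.379/0.617, so δ = 31.6°.
The horizontal component of n points toward azimuth atan2(n_x, n_y) = 230°, the dip direction.

true dip 32°, dip direction 230°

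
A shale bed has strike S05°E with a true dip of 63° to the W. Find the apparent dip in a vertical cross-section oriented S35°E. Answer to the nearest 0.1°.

The section lies 30° from the strike.
tan α = tan 63° × sin 30° = 1.9626 × 0.5000 = 0.9813
apparent dip = arctan 0.9813 = 44.46°

44.5°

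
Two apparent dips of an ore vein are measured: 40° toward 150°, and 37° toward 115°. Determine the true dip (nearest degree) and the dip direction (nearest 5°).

The two traces are lines in the plane: v₁ = (sin 150°·cos 40°, cos 150°·cos 40°, −sin 40°), v₂ = (sin 115°·cos 37°, cos 115°·cos 37°, −sin 37°).
n = v₁ × v₂ = (0.182, -0.235, 0.351) (taken with n_z > 0).
True dip = arccos(n_z / |n|) = arccos(0.7631) = 40.3°.
The horizontal component of n points toward azimuth atan2(n_x, n_y) = 142°, the dip direction.

true dip 40°, dip direction 140°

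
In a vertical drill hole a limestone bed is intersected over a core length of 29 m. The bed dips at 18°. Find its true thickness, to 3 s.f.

27.6 m

True thickness t = h · cos(dip) = 29 × cos 18°
t = 29 × 0.9511 = 27.581 m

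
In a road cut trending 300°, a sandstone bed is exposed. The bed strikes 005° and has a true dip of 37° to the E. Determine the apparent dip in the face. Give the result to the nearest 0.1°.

Angle between strike (005°) and section (300°): β = 65°.
tan(apparent dip) = tan 37° · sin 65° = 0.6830
α = arctan(0.6830) = 34.33°

34.3°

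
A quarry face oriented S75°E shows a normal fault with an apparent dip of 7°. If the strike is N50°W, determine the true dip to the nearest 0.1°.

16.2°

The section is 25° from the strike.
tan δ = tan α / sin β = tan 7° / sin 25° = 0.1228 / 0.4226 = 0.2905
true dip = arctan 0.2905 = 16.20°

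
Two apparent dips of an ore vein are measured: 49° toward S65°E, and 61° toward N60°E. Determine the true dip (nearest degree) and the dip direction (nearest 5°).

true dip 61°, dip direction 065°

The two traces are lines in the plane: v₁ = (sin 115°·cos 49°, cos 115°·cos 49°, −sin 49°), v₂ = (sin 60°·cos 61°, cos 60°·cos 61°, −sin 61°).
Cross product v₁ × v₂ gives the pole to the plane: n ∝ (0.425, 0.203, 0.261).
True dip = arccos(n_z / |n|) = arccos(0.4837) = 61.1°.
Dip direction = atan2(0.425, 0.203) = 64° (azimuth of n's horizontal projection).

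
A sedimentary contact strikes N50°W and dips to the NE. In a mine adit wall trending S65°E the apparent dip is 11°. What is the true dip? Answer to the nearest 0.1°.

The section is 15° from the strike.
tan δ = tan α / sin β = tan 11° / sin 15° = 0.1944 / 0.2588 = 0.7510
true dip = arctan 0.7510 = 36.91°

36.9°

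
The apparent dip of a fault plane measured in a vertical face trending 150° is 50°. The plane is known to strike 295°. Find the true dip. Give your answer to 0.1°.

64.3°

The section is 35° from the strike.
tan δ = tan α / sin β = tan 50° / sin 35° = 1.1918 / 0.5736 = 2.0778
true dip = arctan 2.0778 = 64.30°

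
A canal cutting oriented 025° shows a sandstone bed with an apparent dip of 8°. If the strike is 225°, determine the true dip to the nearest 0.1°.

The section is 20° from the strike.
tan(true dip) = tan 8° / sin 20° = 0.4109
δ = arctan(0.4109) = 22.34°

22.3°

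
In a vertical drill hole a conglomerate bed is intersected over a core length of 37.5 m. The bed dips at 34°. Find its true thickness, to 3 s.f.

True thickness t = h · cos(dip) = 37.5 × cos 34°
t = 37.5 × 0.8290 = 31.089 m

31.1 m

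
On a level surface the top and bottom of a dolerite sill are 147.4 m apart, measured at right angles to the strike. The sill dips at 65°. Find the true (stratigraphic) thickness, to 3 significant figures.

134 m

True thickness t = w · sin(dip) = 147.4 × sin 65°
t = 147.4 × 0.9063 = 133.590 m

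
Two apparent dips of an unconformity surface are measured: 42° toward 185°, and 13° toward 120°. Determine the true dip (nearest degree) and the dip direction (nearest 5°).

true dip 42°, dip direction 195°

The two traces are lines in the plane: v₁ = (sin 185°·cos 42°, cos 185°·cos 42°, −sin 42°), v₂ = (sin 120°·cos 13°, cos 120°·cos 13°, −sin 13°).
n = v₁ × v₂ = (-0.159, -0.579, 0.656) (taken with n_z > 0).
True dip = arccos(n_z / |n|) = arccos(0.7376) = 42.5°.
The horizontal component of n points toward azimuth atan2(n_x, n_y) = 195°, the dip direction.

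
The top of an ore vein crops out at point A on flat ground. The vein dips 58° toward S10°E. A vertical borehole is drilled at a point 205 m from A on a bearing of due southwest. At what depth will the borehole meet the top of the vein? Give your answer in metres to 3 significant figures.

188 m

The hole lies 55° from the dip direction, so the down-dip offset is 205 × cos 55° = 117.58 m.
Depth = down-dip offset × tan(dip) = 117.58 × tan 58° = 117.58 × 1.6003
Depth = 188.17 m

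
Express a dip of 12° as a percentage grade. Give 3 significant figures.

grade % = 100 × tan 12° = 100 × 0.2126

21.3%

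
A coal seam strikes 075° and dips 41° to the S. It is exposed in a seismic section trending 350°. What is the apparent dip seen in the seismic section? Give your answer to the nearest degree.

41°

Angle between strike (075°) and section (350°): β = 85°.
tan α = tan 41° × sin 85° = 0.8693 × 0.9962 = 0.8660
apparent dip = arctan 0.8660 = 40.89°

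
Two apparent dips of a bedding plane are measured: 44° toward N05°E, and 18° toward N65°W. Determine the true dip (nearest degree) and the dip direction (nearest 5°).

true dip 44°, dip direction 005°

Represent each trace as a vector plunging at its apparent dip toward its trend (east-north-up frame): v₁ = (0.063, 0.717, -0.695), v₂ = (-0.862, 0.402, -0.309).
The plane normal is n = v₁ × v₂ ∝ (0.058, 0.618, 0.643).
True dip = arccos(n_z / |n|) = arccos(0.7193) = 44.0°.
The horizontal component of n points toward azimuth atan2(n_x, n_y) = 5°, the dip direction.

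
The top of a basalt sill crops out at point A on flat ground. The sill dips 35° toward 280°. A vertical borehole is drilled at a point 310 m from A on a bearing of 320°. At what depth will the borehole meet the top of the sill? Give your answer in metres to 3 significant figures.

166 m

The hole lies 40° from the dip direction, so the down-dip offset is 310 × cos 40° = 237.47 m.
Depth = down-dip offset × tan(dip) = 237.47 × tan 35° = 237.47 × 0.7002
Depth = 166.28 m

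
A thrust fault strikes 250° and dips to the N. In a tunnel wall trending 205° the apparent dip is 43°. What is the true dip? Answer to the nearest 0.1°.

The section is 45° from the strike.
tan(true dip) = tan 43° / sin 45° = 1.3188
δ = arctan(1.3188) = 52.83°

52.8°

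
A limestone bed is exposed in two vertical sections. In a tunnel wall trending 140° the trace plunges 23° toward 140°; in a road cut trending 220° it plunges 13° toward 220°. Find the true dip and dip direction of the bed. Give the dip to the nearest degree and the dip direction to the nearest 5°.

true dip 24°, dip direction 160°

The two traces are lines in the plane: v₁ = (sin 140°·cos 23°, cos 140°·cos 23°, −sin 23°), v₂ = (sin 220°·cos 13°, cos 220°·cos 13°, −sin 13°).
The plane normal is n = v₁ × v₂ ∝ (0.133, -0.378, 0.883).
tan δ = √(n_x²+n_y²)/n_z = 0.401/0.883, so δ = 24.4°.
The horizontal component of n points toward azimuth atan2(n_x, n_y) = 161°, the dip direction.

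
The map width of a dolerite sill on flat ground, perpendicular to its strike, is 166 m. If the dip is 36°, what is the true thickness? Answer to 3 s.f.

True thickness t = w · sin(dip) = 166 × sin 36°
t = 166 × 0.5878 = 97.572 m

97.6 m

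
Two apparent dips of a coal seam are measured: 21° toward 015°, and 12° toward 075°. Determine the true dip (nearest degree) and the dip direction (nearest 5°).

The two traces are lines in the plane: v₁ = (sin 15°·cos 21°, cos 15°·cos 21°, −sin 21°), v₂ = (sin 75°·cos 12°, cos 75°·cos 12°, −sin 12°).
The plane normal is n = v₁ × v₂ ∝ (0.097, 0.288, 0.791).
Dip δ = arctan(|n_h|/n_z) = arctan(0.304/0.791) = 21.0°.
Dip direction = azimuth of (n_x, n_y) = atan2(0.097, 0.288) = 19°.

true dip 21°, dip direction 020°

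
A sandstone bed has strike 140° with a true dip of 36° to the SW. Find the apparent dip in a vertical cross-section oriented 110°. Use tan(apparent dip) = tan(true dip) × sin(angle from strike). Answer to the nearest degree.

Angle between strike (140°) and section (110°): β = 30°.
tan(apparent dip) = tan 36° · sin 30° = 0.3633
α = arctan(0.3633) = 19.96°

20°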